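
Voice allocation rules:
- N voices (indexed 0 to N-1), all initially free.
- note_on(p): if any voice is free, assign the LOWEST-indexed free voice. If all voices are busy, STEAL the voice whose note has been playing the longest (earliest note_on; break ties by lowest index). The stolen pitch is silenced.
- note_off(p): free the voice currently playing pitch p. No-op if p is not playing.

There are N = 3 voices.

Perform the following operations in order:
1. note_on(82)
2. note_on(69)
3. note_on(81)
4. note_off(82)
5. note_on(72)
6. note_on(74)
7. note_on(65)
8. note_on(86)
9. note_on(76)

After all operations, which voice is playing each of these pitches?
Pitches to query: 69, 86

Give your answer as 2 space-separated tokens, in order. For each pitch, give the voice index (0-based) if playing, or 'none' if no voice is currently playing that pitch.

Answer: none 0

Derivation:
Op 1: note_on(82): voice 0 is free -> assigned | voices=[82 - -]
Op 2: note_on(69): voice 1 is free -> assigned | voices=[82 69 -]
Op 3: note_on(81): voice 2 is free -> assigned | voices=[82 69 81]
Op 4: note_off(82): free voice 0 | voices=[- 69 81]
Op 5: note_on(72): voice 0 is free -> assigned | voices=[72 69 81]
Op 6: note_on(74): all voices busy, STEAL voice 1 (pitch 69, oldest) -> assign | voices=[72 74 81]
Op 7: note_on(65): all voices busy, STEAL voice 2 (pitch 81, oldest) -> assign | voices=[72 74 65]
Op 8: note_on(86): all voices busy, STEAL voice 0 (pitch 72, oldest) -> assign | voices=[86 74 65]
Op 9: note_on(76): all voices busy, STEAL voice 1 (pitch 74, oldest) -> assign | voices=[86 76 65]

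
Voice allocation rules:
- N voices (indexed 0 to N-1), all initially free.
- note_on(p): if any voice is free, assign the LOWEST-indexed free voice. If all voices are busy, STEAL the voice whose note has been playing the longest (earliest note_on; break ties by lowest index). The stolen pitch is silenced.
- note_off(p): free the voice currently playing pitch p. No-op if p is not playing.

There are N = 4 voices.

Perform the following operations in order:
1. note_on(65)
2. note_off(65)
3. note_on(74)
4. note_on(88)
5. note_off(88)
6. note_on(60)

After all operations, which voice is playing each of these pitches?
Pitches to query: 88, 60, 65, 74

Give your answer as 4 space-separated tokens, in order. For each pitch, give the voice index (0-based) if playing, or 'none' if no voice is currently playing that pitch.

Answer: none 1 none 0

Derivation:
Op 1: note_on(65): voice 0 is free -> assigned | voices=[65 - - -]
Op 2: note_off(65): free voice 0 | voices=[- - - -]
Op 3: note_on(74): voice 0 is free -> assigned | voices=[74 - - -]
Op 4: note_on(88): voice 1 is free -> assigned | voices=[74 88 - -]
Op 5: note_off(88): free voice 1 | voices=[74 - - -]
Op 6: note_on(60): voice 1 is free -> assigned | voices=[74 60 - -]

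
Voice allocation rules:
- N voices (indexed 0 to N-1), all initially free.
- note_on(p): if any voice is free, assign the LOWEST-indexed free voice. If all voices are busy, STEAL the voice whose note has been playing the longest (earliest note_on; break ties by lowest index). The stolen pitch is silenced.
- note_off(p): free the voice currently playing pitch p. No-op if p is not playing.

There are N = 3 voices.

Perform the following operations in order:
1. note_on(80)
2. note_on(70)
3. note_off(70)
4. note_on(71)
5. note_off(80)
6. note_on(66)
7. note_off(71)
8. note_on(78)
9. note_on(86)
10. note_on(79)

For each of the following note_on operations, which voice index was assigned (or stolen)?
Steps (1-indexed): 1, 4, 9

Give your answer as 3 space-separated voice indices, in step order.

Op 1: note_on(80): voice 0 is free -> assigned | voices=[80 - -]
Op 2: note_on(70): voice 1 is free -> assigned | voices=[80 70 -]
Op 3: note_off(70): free voice 1 | voices=[80 - -]
Op 4: note_on(71): voice 1 is free -> assigned | voices=[80 71 -]
Op 5: note_off(80): free voice 0 | voices=[- 71 -]
Op 6: note_on(66): voice 0 is free -> assigned | voices=[66 71 -]
Op 7: note_off(71): free voice 1 | voices=[66 - -]
Op 8: note_on(78): voice 1 is free -> assigned | voices=[66 78 -]
Op 9: note_on(86): voice 2 is free -> assigned | voices=[66 78 86]
Op 10: note_on(79): all voices busy, STEAL voice 0 (pitch 66, oldest) -> assign | voices=[79 78 86]

Answer: 0 1 2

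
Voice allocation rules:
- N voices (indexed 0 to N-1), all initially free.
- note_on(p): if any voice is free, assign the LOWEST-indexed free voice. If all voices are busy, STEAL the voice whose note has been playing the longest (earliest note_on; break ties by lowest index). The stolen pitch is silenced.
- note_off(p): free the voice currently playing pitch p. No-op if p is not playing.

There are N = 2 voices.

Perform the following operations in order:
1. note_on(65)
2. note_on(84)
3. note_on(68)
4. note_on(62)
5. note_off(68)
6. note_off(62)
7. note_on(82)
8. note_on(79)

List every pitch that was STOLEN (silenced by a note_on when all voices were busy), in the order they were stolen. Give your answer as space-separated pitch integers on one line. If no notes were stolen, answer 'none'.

Answer: 65 84

Derivation:
Op 1: note_on(65): voice 0 is free -> assigned | voices=[65 -]
Op 2: note_on(84): voice 1 is free -> assigned | voices=[65 84]
Op 3: note_on(68): all voices busy, STEAL voice 0 (pitch 65, oldest) -> assign | voices=[68 84]
Op 4: note_on(62): all voices busy, STEAL voice 1 (pitch 84, oldest) -> assign | voices=[68 62]
Op 5: note_off(68): free voice 0 | voices=[- 62]
Op 6: note_off(62): free voice 1 | voices=[- -]
Op 7: note_on(82): voice 0 is free -> assigned | voices=[82 -]
Op 8: note_on(79): voice 1 is free -> assigned | voices=[82 79]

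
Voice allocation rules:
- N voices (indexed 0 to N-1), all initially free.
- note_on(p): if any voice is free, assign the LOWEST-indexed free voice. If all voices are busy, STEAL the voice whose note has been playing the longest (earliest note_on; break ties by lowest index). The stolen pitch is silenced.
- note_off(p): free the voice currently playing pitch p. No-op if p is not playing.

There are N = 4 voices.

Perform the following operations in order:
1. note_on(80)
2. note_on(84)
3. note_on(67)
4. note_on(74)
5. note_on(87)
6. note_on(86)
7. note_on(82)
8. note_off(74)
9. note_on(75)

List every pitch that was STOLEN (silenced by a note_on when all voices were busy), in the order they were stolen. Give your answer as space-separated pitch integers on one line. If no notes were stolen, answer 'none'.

Op 1: note_on(80): voice 0 is free -> assigned | voices=[80 - - -]
Op 2: note_on(84): voice 1 is free -> assigned | voices=[80 84 - -]
Op 3: note_on(67): voice 2 is free -> assigned | voices=[80 84 67 -]
Op 4: note_on(74): voice 3 is free -> assigned | voices=[80 84 67 74]
Op 5: note_on(87): all voices busy, STEAL voice 0 (pitch 80, oldest) -> assign | voices=[87 84 67 74]
Op 6: note_on(86): all voices busy, STEAL voice 1 (pitch 84, oldest) -> assign | voices=[87 86 67 74]
Op 7: note_on(82): all voices busy, STEAL voice 2 (pitch 67, oldest) -> assign | voices=[87 86 82 74]
Op 8: note_off(74): free voice 3 | voices=[87 86 82 -]
Op 9: note_on(75): voice 3 is free -> assigned | voices=[87 86 82 75]

Answer: 80 84 67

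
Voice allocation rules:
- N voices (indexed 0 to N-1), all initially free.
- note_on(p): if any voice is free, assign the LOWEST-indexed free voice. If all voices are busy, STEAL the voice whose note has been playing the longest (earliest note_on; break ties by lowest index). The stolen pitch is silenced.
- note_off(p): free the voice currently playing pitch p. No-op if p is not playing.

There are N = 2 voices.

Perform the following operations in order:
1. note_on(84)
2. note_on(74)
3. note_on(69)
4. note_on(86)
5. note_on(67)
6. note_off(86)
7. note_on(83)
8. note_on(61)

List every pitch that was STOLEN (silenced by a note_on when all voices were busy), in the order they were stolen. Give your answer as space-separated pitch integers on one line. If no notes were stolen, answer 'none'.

Op 1: note_on(84): voice 0 is free -> assigned | voices=[84 -]
Op 2: note_on(74): voice 1 is free -> assigned | voices=[84 74]
Op 3: note_on(69): all voices busy, STEAL voice 0 (pitch 84, oldest) -> assign | voices=[69 74]
Op 4: note_on(86): all voices busy, STEAL voice 1 (pitch 74, oldest) -> assign | voices=[69 86]
Op 5: note_on(67): all voices busy, STEAL voice 0 (pitch 69, oldest) -> assign | voices=[67 86]
Op 6: note_off(86): free voice 1 | voices=[67 -]
Op 7: note_on(83): voice 1 is free -> assigned | voices=[67 83]
Op 8: note_on(61): all voices busy, STEAL voice 0 (pitch 67, oldest) -> assign | voices=[61 83]

Answer: 84 74 69 67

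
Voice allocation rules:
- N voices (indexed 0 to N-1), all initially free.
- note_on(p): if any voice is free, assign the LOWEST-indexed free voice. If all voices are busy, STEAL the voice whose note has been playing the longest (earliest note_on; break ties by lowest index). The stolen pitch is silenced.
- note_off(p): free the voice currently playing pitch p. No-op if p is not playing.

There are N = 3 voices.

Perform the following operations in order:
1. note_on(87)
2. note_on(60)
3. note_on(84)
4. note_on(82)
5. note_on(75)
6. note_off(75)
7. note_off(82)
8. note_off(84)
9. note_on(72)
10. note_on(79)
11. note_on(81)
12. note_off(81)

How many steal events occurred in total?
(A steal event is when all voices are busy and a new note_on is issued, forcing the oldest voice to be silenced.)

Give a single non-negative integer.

Answer: 2

Derivation:
Op 1: note_on(87): voice 0 is free -> assigned | voices=[87 - -]
Op 2: note_on(60): voice 1 is free -> assigned | voices=[87 60 -]
Op 3: note_on(84): voice 2 is free -> assigned | voices=[87 60 84]
Op 4: note_on(82): all voices busy, STEAL voice 0 (pitch 87, oldest) -> assign | voices=[82 60 84]
Op 5: note_on(75): all voices busy, STEAL voice 1 (pitch 60, oldest) -> assign | voices=[82 75 84]
Op 6: note_off(75): free voice 1 | voices=[82 - 84]
Op 7: note_off(82): free voice 0 | voices=[- - 84]
Op 8: note_off(84): free voice 2 | voices=[- - -]
Op 9: note_on(72): voice 0 is free -> assigned | voices=[72 - -]
Op 10: note_on(79): voice 1 is free -> assigned | voices=[72 79 -]
Op 11: note_on(81): voice 2 is free -> assigned | voices=[72 79 81]
Op 12: note_off(81): free voice 2 | voices=[72 79 -]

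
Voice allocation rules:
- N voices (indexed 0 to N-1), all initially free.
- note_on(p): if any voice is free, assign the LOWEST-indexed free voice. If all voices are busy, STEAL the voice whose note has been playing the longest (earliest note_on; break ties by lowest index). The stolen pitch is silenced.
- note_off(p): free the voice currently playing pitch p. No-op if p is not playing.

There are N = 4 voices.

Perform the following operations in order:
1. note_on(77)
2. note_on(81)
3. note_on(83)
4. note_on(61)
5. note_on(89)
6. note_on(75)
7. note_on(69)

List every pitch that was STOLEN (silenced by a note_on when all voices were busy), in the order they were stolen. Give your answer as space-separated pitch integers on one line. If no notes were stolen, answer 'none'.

Answer: 77 81 83

Derivation:
Op 1: note_on(77): voice 0 is free -> assigned | voices=[77 - - -]
Op 2: note_on(81): voice 1 is free -> assigned | voices=[77 81 - -]
Op 3: note_on(83): voice 2 is free -> assigned | voices=[77 81 83 -]
Op 4: note_on(61): voice 3 is free -> assigned | voices=[77 81 83 61]
Op 5: note_on(89): all voices busy, STEAL voice 0 (pitch 77, oldest) -> assign | voices=[89 81 83 61]
Op 6: note_on(75): all voices busy, STEAL voice 1 (pitch 81, oldest) -> assign | voices=[89 75 83 61]
Op 7: note_on(69): all voices busy, STEAL voice 2 (pitch 83, oldest) -> assign | voices=[89 75 69 61]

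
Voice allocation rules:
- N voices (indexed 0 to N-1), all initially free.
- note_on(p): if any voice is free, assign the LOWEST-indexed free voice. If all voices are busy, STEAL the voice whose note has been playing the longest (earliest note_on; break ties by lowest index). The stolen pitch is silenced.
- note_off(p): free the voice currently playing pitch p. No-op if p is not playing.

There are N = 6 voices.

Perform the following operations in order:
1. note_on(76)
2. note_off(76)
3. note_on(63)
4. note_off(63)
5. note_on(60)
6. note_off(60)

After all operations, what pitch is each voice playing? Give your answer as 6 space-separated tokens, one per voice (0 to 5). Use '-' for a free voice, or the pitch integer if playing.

Op 1: note_on(76): voice 0 is free -> assigned | voices=[76 - - - - -]
Op 2: note_off(76): free voice 0 | voices=[- - - - - -]
Op 3: note_on(63): voice 0 is free -> assigned | voices=[63 - - - - -]
Op 4: note_off(63): free voice 0 | voices=[- - - - - -]
Op 5: note_on(60): voice 0 is free -> assigned | voices=[60 - - - - -]
Op 6: note_off(60): free voice 0 | voices=[- - - - - -]

Answer: - - - - - -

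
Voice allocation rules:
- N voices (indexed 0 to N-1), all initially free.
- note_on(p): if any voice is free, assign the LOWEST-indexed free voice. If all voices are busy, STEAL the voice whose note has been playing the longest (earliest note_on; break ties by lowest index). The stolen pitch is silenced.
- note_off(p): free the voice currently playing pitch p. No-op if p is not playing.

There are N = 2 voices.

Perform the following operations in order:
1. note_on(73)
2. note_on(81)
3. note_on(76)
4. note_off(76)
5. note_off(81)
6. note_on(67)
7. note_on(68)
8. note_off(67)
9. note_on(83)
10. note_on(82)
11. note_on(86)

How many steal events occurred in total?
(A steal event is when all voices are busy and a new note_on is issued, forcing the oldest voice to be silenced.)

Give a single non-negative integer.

Answer: 3

Derivation:
Op 1: note_on(73): voice 0 is free -> assigned | voices=[73 -]
Op 2: note_on(81): voice 1 is free -> assigned | voices=[73 81]
Op 3: note_on(76): all voices busy, STEAL voice 0 (pitch 73, oldest) -> assign | voices=[76 81]
Op 4: note_off(76): free voice 0 | voices=[- 81]
Op 5: note_off(81): free voice 1 | voices=[- -]
Op 6: note_on(67): voice 0 is free -> assigned | voices=[67 -]
Op 7: note_on(68): voice 1 is free -> assigned | voices=[67 68]
Op 8: note_off(67): free voice 0 | voices=[- 68]
Op 9: note_on(83): voice 0 is free -> assigned | voices=[83 68]
Op 10: note_on(82): all voices busy, STEAL voice 1 (pitch 68, oldest) -> assign | voices=[83 82]
Op 11: note_on(86): all voices busy, STEAL voice 0 (pitch 83, oldest) -> assign | voices=[86 82]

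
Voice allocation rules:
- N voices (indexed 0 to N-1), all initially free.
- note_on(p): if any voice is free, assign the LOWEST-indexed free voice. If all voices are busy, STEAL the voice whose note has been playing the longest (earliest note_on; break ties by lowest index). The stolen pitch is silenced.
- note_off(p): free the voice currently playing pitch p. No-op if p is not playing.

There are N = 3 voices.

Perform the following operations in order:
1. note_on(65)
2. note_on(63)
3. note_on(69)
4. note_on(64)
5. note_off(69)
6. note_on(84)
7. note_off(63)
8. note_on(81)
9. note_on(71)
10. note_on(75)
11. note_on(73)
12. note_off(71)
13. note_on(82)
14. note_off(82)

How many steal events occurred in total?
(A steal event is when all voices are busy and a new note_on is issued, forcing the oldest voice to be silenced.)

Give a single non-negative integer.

Op 1: note_on(65): voice 0 is free -> assigned | voices=[65 - -]
Op 2: note_on(63): voice 1 is free -> assigned | voices=[65 63 -]
Op 3: note_on(69): voice 2 is free -> assigned | voices=[65 63 69]
Op 4: note_on(64): all voices busy, STEAL voice 0 (pitch 65, oldest) -> assign | voices=[64 63 69]
Op 5: note_off(69): free voice 2 | voices=[64 63 -]
Op 6: note_on(84): voice 2 is free -> assigned | voices=[64 63 84]
Op 7: note_off(63): free voice 1 | voices=[64 - 84]
Op 8: note_on(81): voice 1 is free -> assigned | voices=[64 81 84]
Op 9: note_on(71): all voices busy, STEAL voice 0 (pitch 64, oldest) -> assign | voices=[71 81 84]
Op 10: note_on(75): all voices busy, STEAL voice 2 (pitch 84, oldest) -> assign | voices=[71 81 75]
Op 11: note_on(73): all voices busy, STEAL voice 1 (pitch 81, oldest) -> assign | voices=[71 73 75]
Op 12: note_off(71): free voice 0 | voices=[- 73 75]
Op 13: note_on(82): voice 0 is free -> assigned | voices=[82 73 75]
Op 14: note_off(82): free voice 0 | voices=[- 73 75]

Answer: 4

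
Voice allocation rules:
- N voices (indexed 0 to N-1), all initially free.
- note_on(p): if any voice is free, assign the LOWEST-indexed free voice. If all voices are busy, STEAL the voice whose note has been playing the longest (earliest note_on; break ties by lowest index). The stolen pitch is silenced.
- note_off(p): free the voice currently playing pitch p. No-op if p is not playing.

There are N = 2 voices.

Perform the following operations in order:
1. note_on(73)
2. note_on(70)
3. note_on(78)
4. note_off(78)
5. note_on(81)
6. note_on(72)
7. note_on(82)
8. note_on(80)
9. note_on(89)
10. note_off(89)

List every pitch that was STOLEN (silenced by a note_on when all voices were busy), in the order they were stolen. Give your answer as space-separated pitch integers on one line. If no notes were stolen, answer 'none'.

Answer: 73 70 81 72 82

Derivation:
Op 1: note_on(73): voice 0 is free -> assigned | voices=[73 -]
Op 2: note_on(70): voice 1 is free -> assigned | voices=[73 70]
Op 3: note_on(78): all voices busy, STEAL voice 0 (pitch 73, oldest) -> assign | voices=[78 70]
Op 4: note_off(78): free voice 0 | voices=[- 70]
Op 5: note_on(81): voice 0 is free -> assigned | voices=[81 70]
Op 6: note_on(72): all voices busy, STEAL voice 1 (pitch 70, oldest) -> assign | voices=[81 72]
Op 7: note_on(82): all voices busy, STEAL voice 0 (pitch 81, oldest) -> assign | voices=[82 72]
Op 8: note_on(80): all voices busy, STEAL voice 1 (pitch 72, oldest) -> assign | voices=[82 80]
Op 9: note_on(89): all voices busy, STEAL voice 0 (pitch 82, oldest) -> assign | voices=[89 80]
Op 10: note_off(89): free voice 0 | voices=[- 80]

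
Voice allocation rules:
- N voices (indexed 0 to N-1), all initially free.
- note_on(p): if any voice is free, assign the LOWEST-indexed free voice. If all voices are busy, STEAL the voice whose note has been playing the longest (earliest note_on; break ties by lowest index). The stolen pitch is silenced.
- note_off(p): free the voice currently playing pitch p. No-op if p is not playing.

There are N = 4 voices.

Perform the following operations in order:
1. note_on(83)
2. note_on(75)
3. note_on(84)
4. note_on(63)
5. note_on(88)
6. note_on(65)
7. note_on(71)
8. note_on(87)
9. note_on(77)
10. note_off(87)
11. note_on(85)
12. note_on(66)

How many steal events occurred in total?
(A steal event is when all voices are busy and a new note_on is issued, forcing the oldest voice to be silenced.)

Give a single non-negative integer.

Op 1: note_on(83): voice 0 is free -> assigned | voices=[83 - - -]
Op 2: note_on(75): voice 1 is free -> assigned | voices=[83 75 - -]
Op 3: note_on(84): voice 2 is free -> assigned | voices=[83 75 84 -]
Op 4: note_on(63): voice 3 is free -> assigned | voices=[83 75 84 63]
Op 5: note_on(88): all voices busy, STEAL voice 0 (pitch 83, oldest) -> assign | voices=[88 75 84 63]
Op 6: note_on(65): all voices busy, STEAL voice 1 (pitch 75, oldest) -> assign | voices=[88 65 84 63]
Op 7: note_on(71): all voices busy, STEAL voice 2 (pitch 84, oldest) -> assign | voices=[88 65 71 63]
Op 8: note_on(87): all voices busy, STEAL voice 3 (pitch 63, oldest) -> assign | voices=[88 65 71 87]
Op 9: note_on(77): all voices busy, STEAL voice 0 (pitch 88, oldest) -> assign | voices=[77 65 71 87]
Op 10: note_off(87): free voice 3 | voices=[77 65 71 -]
Op 11: note_on(85): voice 3 is free -> assigned | voices=[77 65 71 85]
Op 12: note_on(66): all voices busy, STEAL voice 1 (pitch 65, oldest) -> assign | voices=[77 66 71 85]

Answer: 6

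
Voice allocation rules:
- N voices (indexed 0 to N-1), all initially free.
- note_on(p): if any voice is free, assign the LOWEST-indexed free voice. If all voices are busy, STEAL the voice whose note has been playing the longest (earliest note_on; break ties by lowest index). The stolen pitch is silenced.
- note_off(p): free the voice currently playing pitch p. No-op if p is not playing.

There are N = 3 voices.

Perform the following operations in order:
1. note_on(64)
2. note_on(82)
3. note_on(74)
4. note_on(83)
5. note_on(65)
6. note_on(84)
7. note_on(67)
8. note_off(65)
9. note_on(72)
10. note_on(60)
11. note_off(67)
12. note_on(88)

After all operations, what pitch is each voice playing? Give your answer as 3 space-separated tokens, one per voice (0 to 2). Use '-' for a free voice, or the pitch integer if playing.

Answer: 88 72 60

Derivation:
Op 1: note_on(64): voice 0 is free -> assigned | voices=[64 - -]
Op 2: note_on(82): voice 1 is free -> assigned | voices=[64 82 -]
Op 3: note_on(74): voice 2 is free -> assigned | voices=[64 82 74]
Op 4: note_on(83): all voices busy, STEAL voice 0 (pitch 64, oldest) -> assign | voices=[83 82 74]
Op 5: note_on(65): all voices busy, STEAL voice 1 (pitch 82, oldest) -> assign | voices=[83 65 74]
Op 6: note_on(84): all voices busy, STEAL voice 2 (pitch 74, oldest) -> assign | voices=[83 65 84]
Op 7: note_on(67): all voices busy, STEAL voice 0 (pitch 83, oldest) -> assign | voices=[67 65 84]
Op 8: note_off(65): free voice 1 | voices=[67 - 84]
Op 9: note_on(72): voice 1 is free -> assigned | voices=[67 72 84]
Op 10: note_on(60): all voices busy, STEAL voice 2 (pitch 84, oldest) -> assign | voices=[67 72 60]
Op 11: note_off(67): free voice 0 | voices=[- 72 60]
Op 12: note_on(88): voice 0 is free -> assigned | voices=[88 72 60]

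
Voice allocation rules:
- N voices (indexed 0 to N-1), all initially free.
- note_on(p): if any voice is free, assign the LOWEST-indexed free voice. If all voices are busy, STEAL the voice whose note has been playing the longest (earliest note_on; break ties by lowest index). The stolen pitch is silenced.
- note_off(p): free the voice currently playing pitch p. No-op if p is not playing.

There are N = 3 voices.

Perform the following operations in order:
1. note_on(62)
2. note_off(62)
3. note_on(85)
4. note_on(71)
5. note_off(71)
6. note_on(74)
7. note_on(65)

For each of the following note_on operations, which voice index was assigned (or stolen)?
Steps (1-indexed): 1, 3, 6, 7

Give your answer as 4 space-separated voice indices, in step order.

Answer: 0 0 1 2

Derivation:
Op 1: note_on(62): voice 0 is free -> assigned | voices=[62 - -]
Op 2: note_off(62): free voice 0 | voices=[- - -]
Op 3: note_on(85): voice 0 is free -> assigned | voices=[85 - -]
Op 4: note_on(71): voice 1 is free -> assigned | voices=[85 71 -]
Op 5: note_off(71): free voice 1 | voices=[85 - -]
Op 6: note_on(74): voice 1 is free -> assigned | voices=[85 74 -]
Op 7: note_on(65): voice 2 is free -> assigned | voices=[85 74 65]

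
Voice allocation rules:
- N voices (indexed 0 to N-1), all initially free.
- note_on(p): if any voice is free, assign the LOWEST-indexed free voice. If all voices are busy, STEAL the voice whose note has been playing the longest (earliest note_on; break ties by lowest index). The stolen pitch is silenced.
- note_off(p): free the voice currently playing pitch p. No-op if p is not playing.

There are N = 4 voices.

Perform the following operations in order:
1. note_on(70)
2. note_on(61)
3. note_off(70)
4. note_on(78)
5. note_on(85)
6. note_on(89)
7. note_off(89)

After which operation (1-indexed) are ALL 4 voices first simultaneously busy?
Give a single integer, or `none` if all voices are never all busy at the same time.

Answer: 6

Derivation:
Op 1: note_on(70): voice 0 is free -> assigned | voices=[70 - - -]
Op 2: note_on(61): voice 1 is free -> assigned | voices=[70 61 - -]
Op 3: note_off(70): free voice 0 | voices=[- 61 - -]
Op 4: note_on(78): voice 0 is free -> assigned | voices=[78 61 - -]
Op 5: note_on(85): voice 2 is free -> assigned | voices=[78 61 85 -]
Op 6: note_on(89): voice 3 is free -> assigned | voices=[78 61 85 89]
Op 7: note_off(89): free voice 3 | voices=[78 61 85 -]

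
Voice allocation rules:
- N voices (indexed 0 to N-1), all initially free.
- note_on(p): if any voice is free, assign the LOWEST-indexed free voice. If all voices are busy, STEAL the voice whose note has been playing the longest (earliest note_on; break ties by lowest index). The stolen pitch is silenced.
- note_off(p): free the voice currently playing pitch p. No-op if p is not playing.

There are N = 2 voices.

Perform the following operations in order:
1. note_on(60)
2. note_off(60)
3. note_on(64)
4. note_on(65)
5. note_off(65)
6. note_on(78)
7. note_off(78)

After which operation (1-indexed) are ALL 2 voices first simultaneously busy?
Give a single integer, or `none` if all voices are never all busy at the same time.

Op 1: note_on(60): voice 0 is free -> assigned | voices=[60 -]
Op 2: note_off(60): free voice 0 | voices=[- -]
Op 3: note_on(64): voice 0 is free -> assigned | voices=[64 -]
Op 4: note_on(65): voice 1 is free -> assigned | voices=[64 65]
Op 5: note_off(65): free voice 1 | voices=[64 -]
Op 6: note_on(78): voice 1 is free -> assigned | voices=[64 78]
Op 7: note_off(78): free voice 1 | voices=[64 -]

Answer: 4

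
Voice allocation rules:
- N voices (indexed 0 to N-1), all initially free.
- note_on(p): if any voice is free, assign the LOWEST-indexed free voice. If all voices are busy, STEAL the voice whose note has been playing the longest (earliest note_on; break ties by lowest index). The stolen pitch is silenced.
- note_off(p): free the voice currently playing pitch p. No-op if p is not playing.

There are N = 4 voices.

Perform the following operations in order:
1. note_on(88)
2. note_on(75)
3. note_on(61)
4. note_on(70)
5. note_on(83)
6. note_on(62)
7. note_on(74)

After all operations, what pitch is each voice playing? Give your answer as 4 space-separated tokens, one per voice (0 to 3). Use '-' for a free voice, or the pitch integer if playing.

Op 1: note_on(88): voice 0 is free -> assigned | voices=[88 - - -]
Op 2: note_on(75): voice 1 is free -> assigned | voices=[88 75 - -]
Op 3: note_on(61): voice 2 is free -> assigned | voices=[88 75 61 -]
Op 4: note_on(70): voice 3 is free -> assigned | voices=[88 75 61 70]
Op 5: note_on(83): all voices busy, STEAL voice 0 (pitch 88, oldest) -> assign | voices=[83 75 61 70]
Op 6: note_on(62): all voices busy, STEAL voice 1 (pitch 75, oldest) -> assign | voices=[83 62 61 70]
Op 7: note_on(74): all voices busy, STEAL voice 2 (pitch 61, oldest) -> assign | voices=[83 62 74 70]

Answer: 83 62 74 70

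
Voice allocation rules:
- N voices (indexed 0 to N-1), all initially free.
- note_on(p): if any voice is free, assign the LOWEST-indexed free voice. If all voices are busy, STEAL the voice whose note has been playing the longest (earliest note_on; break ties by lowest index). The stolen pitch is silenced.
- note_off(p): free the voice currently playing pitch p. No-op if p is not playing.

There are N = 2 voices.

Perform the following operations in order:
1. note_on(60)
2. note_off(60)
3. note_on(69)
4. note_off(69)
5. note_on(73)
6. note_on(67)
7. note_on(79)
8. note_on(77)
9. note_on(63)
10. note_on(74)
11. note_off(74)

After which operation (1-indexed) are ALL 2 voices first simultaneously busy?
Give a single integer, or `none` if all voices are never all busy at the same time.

Op 1: note_on(60): voice 0 is free -> assigned | voices=[60 -]
Op 2: note_off(60): free voice 0 | voices=[- -]
Op 3: note_on(69): voice 0 is free -> assigned | voices=[69 -]
Op 4: note_off(69): free voice 0 | voices=[- -]
Op 5: note_on(73): voice 0 is free -> assigned | voices=[73 -]
Op 6: note_on(67): voice 1 is free -> assigned | voices=[73 67]
Op 7: note_on(79): all voices busy, STEAL voice 0 (pitch 73, oldest) -> assign | voices=[79 67]
Op 8: note_on(77): all voices busy, STEAL voice 1 (pitch 67, oldest) -> assign | voices=[79 77]
Op 9: note_on(63): all voices busy, STEAL voice 0 (pitch 79, oldest) -> assign | voices=[63 77]
Op 10: note_on(74): all voices busy, STEAL voice 1 (pitch 77, oldest) -> assign | voices=[63 74]
Op 11: note_off(74): free voice 1 | voices=[63 -]

Answer: 6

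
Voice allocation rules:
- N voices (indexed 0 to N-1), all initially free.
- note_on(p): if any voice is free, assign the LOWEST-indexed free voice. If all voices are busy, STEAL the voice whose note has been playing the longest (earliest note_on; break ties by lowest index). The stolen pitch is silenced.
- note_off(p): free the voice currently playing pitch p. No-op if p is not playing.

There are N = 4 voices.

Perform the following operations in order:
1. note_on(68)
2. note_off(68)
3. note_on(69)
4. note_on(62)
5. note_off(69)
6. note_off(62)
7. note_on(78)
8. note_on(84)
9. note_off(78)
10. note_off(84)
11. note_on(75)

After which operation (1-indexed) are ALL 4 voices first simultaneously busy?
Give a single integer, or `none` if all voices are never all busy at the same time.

Op 1: note_on(68): voice 0 is free -> assigned | voices=[68 - - -]
Op 2: note_off(68): free voice 0 | voices=[- - - -]
Op 3: note_on(69): voice 0 is free -> assigned | voices=[69 - - -]
Op 4: note_on(62): voice 1 is free -> assigned | voices=[69 62 - -]
Op 5: note_off(69): free voice 0 | voices=[- 62 - -]
Op 6: note_off(62): free voice 1 | voices=[- - - -]
Op 7: note_on(78): voice 0 is free -> assigned | voices=[78 - - -]
Op 8: note_on(84): voice 1 is free -> assigned | voices=[78 84 - -]
Op 9: note_off(78): free voice 0 | voices=[- 84 - -]
Op 10: note_off(84): free voice 1 | voices=[- - - -]
Op 11: note_on(75): voice 0 is free -> assigned | voices=[75 - - -]

Answer: none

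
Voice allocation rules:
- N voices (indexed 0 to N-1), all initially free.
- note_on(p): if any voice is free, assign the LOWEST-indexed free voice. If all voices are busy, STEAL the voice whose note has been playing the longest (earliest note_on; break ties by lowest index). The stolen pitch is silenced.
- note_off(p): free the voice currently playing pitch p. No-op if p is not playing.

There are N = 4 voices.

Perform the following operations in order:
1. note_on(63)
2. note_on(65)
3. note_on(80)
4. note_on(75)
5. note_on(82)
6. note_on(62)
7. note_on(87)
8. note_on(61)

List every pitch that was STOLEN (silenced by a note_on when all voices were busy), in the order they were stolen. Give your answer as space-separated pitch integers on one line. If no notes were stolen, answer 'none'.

Op 1: note_on(63): voice 0 is free -> assigned | voices=[63 - - -]
Op 2: note_on(65): voice 1 is free -> assigned | voices=[63 65 - -]
Op 3: note_on(80): voice 2 is free -> assigned | voices=[63 65 80 -]
Op 4: note_on(75): voice 3 is free -> assigned | voices=[63 65 80 75]
Op 5: note_on(82): all voices busy, STEAL voice 0 (pitch 63, oldest) -> assign | voices=[82 65 80 75]
Op 6: note_on(62): all voices busy, STEAL voice 1 (pitch 65, oldest) -> assign | voices=[82 62 80 75]
Op 7: note_on(87): all voices busy, STEAL voice 2 (pitch 80, oldest) -> assign | voices=[82 62 87 75]
Op 8: note_on(61): all voices busy, STEAL voice 3 (pitch 75, oldest) -> assign | voices=[82 62 87 61]

Answer: 63 65 80 75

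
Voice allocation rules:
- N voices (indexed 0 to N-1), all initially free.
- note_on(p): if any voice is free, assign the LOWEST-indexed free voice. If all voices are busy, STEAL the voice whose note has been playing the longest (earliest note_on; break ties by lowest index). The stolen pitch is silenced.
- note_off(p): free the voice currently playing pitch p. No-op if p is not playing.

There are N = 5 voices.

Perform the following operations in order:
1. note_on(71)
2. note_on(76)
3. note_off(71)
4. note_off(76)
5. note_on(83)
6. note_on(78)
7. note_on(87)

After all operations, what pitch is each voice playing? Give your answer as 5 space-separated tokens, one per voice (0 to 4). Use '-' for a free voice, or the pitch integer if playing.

Answer: 83 78 87 - -

Derivation:
Op 1: note_on(71): voice 0 is free -> assigned | voices=[71 - - - -]
Op 2: note_on(76): voice 1 is free -> assigned | voices=[71 76 - - -]
Op 3: note_off(71): free voice 0 | voices=[- 76 - - -]
Op 4: note_off(76): free voice 1 | voices=[- - - - -]
Op 5: note_on(83): voice 0 is free -> assigned | voices=[83 - - - -]
Op 6: note_on(78): voice 1 is free -> assigned | voices=[83 78 - - -]
Op 7: note_on(87): voice 2 is free -> assigned | voices=[83 78 87 - -]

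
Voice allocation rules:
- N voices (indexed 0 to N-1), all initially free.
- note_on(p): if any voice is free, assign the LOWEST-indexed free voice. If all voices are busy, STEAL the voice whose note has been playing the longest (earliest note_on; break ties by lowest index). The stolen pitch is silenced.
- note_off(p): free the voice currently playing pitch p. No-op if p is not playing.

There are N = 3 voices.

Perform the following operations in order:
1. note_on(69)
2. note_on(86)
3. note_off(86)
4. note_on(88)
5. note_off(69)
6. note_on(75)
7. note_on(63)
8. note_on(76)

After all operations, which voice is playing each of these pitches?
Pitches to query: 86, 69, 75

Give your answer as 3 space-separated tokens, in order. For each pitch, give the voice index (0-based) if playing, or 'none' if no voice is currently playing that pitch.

Answer: none none 0

Derivation:
Op 1: note_on(69): voice 0 is free -> assigned | voices=[69 - -]
Op 2: note_on(86): voice 1 is free -> assigned | voices=[69 86 -]
Op 3: note_off(86): free voice 1 | voices=[69 - -]
Op 4: note_on(88): voice 1 is free -> assigned | voices=[69 88 -]
Op 5: note_off(69): free voice 0 | voices=[- 88 -]
Op 6: note_on(75): voice 0 is free -> assigned | voices=[75 88 -]
Op 7: note_on(63): voice 2 is free -> assigned | voices=[75 88 63]
Op 8: note_on(76): all voices busy, STEAL voice 1 (pitch 88, oldest) -> assign | voices=[75 76 63]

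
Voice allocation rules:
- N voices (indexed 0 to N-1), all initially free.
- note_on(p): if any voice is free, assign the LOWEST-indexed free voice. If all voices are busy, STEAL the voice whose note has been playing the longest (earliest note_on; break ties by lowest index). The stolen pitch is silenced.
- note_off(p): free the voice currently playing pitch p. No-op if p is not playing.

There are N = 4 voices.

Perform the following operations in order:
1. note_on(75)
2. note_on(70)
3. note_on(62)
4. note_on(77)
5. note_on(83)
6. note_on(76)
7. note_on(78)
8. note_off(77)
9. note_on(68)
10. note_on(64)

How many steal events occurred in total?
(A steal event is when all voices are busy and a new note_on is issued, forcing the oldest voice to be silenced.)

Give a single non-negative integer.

Op 1: note_on(75): voice 0 is free -> assigned | voices=[75 - - -]
Op 2: note_on(70): voice 1 is free -> assigned | voices=[75 70 - -]
Op 3: note_on(62): voice 2 is free -> assigned | voices=[75 70 62 -]
Op 4: note_on(77): voice 3 is free -> assigned | voices=[75 70 62 77]
Op 5: note_on(83): all voices busy, STEAL voice 0 (pitch 75, oldest) -> assign | voices=[83 70 62 77]
Op 6: note_on(76): all voices busy, STEAL voice 1 (pitch 70, oldest) -> assign | voices=[83 76 62 77]
Op 7: note_on(78): all voices busy, STEAL voice 2 (pitch 62, oldest) -> assign | voices=[83 76 78 77]
Op 8: note_off(77): free voice 3 | voices=[83 76 78 -]
Op 9: note_on(68): voice 3 is free -> assigned | voices=[83 76 78 68]
Op 10: note_on(64): all voices busy, STEAL voice 0 (pitch 83, oldest) -> assign | voices=[64 76 78 68]

Answer: 4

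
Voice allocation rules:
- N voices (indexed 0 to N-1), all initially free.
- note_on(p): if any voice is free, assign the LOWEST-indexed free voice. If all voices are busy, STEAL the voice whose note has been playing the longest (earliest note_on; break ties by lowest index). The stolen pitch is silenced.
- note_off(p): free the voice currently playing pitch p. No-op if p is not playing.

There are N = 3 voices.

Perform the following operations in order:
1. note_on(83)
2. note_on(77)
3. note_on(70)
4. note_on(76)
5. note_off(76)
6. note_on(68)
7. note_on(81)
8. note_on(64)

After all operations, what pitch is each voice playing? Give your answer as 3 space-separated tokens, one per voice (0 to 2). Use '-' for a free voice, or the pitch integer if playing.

Op 1: note_on(83): voice 0 is free -> assigned | voices=[83 - -]
Op 2: note_on(77): voice 1 is free -> assigned | voices=[83 77 -]
Op 3: note_on(70): voice 2 is free -> assigned | voices=[83 77 70]
Op 4: note_on(76): all voices busy, STEAL voice 0 (pitch 83, oldest) -> assign | voices=[76 77 70]
Op 5: note_off(76): free voice 0 | voices=[- 77 70]
Op 6: note_on(68): voice 0 is free -> assigned | voices=[68 77 70]
Op 7: note_on(81): all voices busy, STEAL voice 1 (pitch 77, oldest) -> assign | voices=[68 81 70]
Op 8: note_on(64): all voices busy, STEAL voice 2 (pitch 70, oldest) -> assign | voices=[68 81 64]

Answer: 68 81 64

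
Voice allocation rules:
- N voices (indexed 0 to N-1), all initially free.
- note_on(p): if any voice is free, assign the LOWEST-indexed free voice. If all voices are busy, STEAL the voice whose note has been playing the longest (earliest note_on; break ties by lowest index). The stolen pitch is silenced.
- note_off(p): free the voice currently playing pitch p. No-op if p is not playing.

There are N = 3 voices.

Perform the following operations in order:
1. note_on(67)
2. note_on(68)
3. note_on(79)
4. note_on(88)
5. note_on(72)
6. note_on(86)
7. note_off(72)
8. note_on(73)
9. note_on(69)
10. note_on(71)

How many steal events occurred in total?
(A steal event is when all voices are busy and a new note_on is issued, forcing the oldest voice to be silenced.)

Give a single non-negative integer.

Answer: 5

Derivation:
Op 1: note_on(67): voice 0 is free -> assigned | voices=[67 - -]
Op 2: note_on(68): voice 1 is free -> assigned | voices=[67 68 -]
Op 3: note_on(79): voice 2 is free -> assigned | voices=[67 68 79]
Op 4: note_on(88): all voices busy, STEAL voice 0 (pitch 67, oldest) -> assign | voices=[88 68 79]
Op 5: note_on(72): all voices busy, STEAL voice 1 (pitch 68, oldest) -> assign | voices=[88 72 79]
Op 6: note_on(86): all voices busy, STEAL voice 2 (pitch 79, oldest) -> assign | voices=[88 72 86]
Op 7: note_off(72): free voice 1 | voices=[88 - 86]
Op 8: note_on(73): voice 1 is free -> assigned | voices=[88 73 86]
Op 9: note_on(69): all voices busy, STEAL voice 0 (pitch 88, oldest) -> assign | voices=[69 73 86]
Op 10: note_on(71): all voices busy, STEAL voice 2 (pitch 86, oldest) -> assign | voices=[69 73 71]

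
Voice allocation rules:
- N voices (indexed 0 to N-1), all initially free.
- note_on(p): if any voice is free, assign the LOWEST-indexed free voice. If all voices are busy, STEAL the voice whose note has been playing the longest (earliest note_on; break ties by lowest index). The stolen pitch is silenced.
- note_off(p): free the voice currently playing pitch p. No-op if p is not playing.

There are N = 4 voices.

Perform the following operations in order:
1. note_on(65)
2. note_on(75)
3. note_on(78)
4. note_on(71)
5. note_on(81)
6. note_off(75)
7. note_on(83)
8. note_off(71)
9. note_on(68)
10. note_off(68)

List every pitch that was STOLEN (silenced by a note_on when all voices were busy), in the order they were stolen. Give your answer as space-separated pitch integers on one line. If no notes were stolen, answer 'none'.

Op 1: note_on(65): voice 0 is free -> assigned | voices=[65 - - -]
Op 2: note_on(75): voice 1 is free -> assigned | voices=[65 75 - -]
Op 3: note_on(78): voice 2 is free -> assigned | voices=[65 75 78 -]
Op 4: note_on(71): voice 3 is free -> assigned | voices=[65 75 78 71]
Op 5: note_on(81): all voices busy, STEAL voice 0 (pitch 65, oldest) -> assign | voices=[81 75 78 71]
Op 6: note_off(75): free voice 1 | voices=[81 - 78 71]
Op 7: note_on(83): voice 1 is free -> assigned | voices=[81 83 78 71]
Op 8: note_off(71): free voice 3 | voices=[81 83 78 -]
Op 9: note_on(68): voice 3 is free -> assigned | voices=[81 83 78 68]
Op 10: note_off(68): free voice 3 | voices=[81 83 78 -]

Answer: 65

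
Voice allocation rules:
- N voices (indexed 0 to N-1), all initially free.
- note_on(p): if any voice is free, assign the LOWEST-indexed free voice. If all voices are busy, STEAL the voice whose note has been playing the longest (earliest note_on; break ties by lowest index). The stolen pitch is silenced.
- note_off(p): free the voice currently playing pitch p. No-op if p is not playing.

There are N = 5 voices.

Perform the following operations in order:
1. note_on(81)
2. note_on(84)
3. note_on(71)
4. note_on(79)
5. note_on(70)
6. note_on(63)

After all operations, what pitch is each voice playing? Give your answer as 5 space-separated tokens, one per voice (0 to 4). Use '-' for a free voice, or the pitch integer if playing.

Answer: 63 84 71 79 70

Derivation:
Op 1: note_on(81): voice 0 is free -> assigned | voices=[81 - - - -]
Op 2: note_on(84): voice 1 is free -> assigned | voices=[81 84 - - -]
Op 3: note_on(71): voice 2 is free -> assigned | voices=[81 84 71 - -]
Op 4: note_on(79): voice 3 is free -> assigned | voices=[81 84 71 79 -]
Op 5: note_on(70): voice 4 is free -> assigned | voices=[81 84 71 79 70]
Op 6: note_on(63): all voices busy, STEAL voice 0 (pitch 81, oldest) -> assign | voices=[63 84 71 79 70]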